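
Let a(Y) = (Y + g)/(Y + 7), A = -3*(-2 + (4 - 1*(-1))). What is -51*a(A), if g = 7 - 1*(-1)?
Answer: -51/2 ≈ -25.500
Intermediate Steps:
g = 8 (g = 7 + 1 = 8)
A = -9 (A = -3*(-2 + (4 + 1)) = -3*(-2 + 5) = -3*3 = -9)
a(Y) = (8 + Y)/(7 + Y) (a(Y) = (Y + 8)/(Y + 7) = (8 + Y)/(7 + Y))
-51*a(A) = -51*(8 - 9)/(7 - 9) = -51*(-1)/(-2) = -(-51)*(-1)/2 = -51*1/2 = -51/2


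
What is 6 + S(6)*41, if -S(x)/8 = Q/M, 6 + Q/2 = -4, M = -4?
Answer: -1634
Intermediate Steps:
Q = -20 (Q = -12 + 2*(-4) = -12 - 8 = -20)
S(x) = -40 (S(x) = -(-160)/(-4) = -(-160)*(-1)/4 = -8*5 = -40)
6 + S(6)*41 = 6 - 40*41 = 6 - 1640 = -1634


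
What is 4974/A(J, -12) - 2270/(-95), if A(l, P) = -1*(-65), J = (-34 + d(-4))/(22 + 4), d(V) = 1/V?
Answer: 124016/1235 ≈ 100.42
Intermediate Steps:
J = -137/104 (J = (-34 + 1/(-4))/(22 + 4) = (-34 - 1/4)/26 = -137/4*1/26 = -137/104 ≈ -1.3173)
A(l, P) = 65
4974/A(J, -12) - 2270/(-95) = 4974/65 - 2270/(-95) = 4974*(1/65) - 2270*(-1/95) = 4974/65 + 454/19 = 124016/1235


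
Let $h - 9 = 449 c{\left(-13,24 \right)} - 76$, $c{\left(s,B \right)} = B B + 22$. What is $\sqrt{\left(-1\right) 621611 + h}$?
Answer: $2 i \sqrt{88294} \approx 594.29 i$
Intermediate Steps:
$c{\left(s,B \right)} = 22 + B^{2}$ ($c{\left(s,B \right)} = B^{2} + 22 = 22 + B^{2}$)
$h = 268435$ ($h = 9 - \left(76 - 449 \left(22 + 24^{2}\right)\right) = 9 - \left(76 - 449 \left(22 + 576\right)\right) = 9 + \left(449 \cdot 598 - 76\right) = 9 + \left(268502 - 76\right) = 9 + 268426 = 268435$)
$\sqrt{\left(-1\right) 621611 + h} = \sqrt{\left(-1\right) 621611 + 268435} = \sqrt{-621611 + 268435} = \sqrt{-353176} = 2 i \sqrt{88294}$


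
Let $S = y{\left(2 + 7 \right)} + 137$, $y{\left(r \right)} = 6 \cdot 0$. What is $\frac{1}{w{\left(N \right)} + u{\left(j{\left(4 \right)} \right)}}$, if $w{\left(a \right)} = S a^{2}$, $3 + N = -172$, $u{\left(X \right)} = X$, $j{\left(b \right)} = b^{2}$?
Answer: $\frac{1}{4195641} \approx 2.3834 \cdot 10^{-7}$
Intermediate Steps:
$y{\left(r \right)} = 0$
$S = 137$ ($S = 0 + 137 = 137$)
$N = -175$ ($N = -3 - 172 = -175$)
$w{\left(a \right)} = 137 a^{2}$
$\frac{1}{w{\left(N \right)} + u{\left(j{\left(4 \right)} \right)}} = \frac{1}{137 \left(-175\right)^{2} + 4^{2}} = \frac{1}{137 \cdot 30625 + 16} = \frac{1}{4195625 + 16} = \frac{1}{4195641}$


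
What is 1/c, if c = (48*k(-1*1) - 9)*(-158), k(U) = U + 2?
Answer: -1/6162 ≈ -0.00016229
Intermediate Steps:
k(U) = 2 + U
c = -6162 (c = (48*(2 - 1*1) - 9)*(-158) = (48*(2 - 1) - 9)*(-158) = (48*1 - 9)*(-158) = (48 - 9)*(-158) = 39*(-158) = -6162)
1/c = 1/(-6162) = -1/6162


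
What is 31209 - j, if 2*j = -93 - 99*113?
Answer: 36849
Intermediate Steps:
j = -5640 (j = (-93 - 99*113)/2 = (-93 - 11187)/2 = (½)*(-11280) = -5640)
31209 - j = 31209 - 1*(-5640) = 31209 + 5640 = 36849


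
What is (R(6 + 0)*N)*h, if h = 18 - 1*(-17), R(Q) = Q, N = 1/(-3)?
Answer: -70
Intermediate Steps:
N = -1/3 ≈ -0.33333
h = 35 (h = 18 + 17 = 35)
(R(6 + 0)*N)*h = ((6 + 0)*(-1/3))*35 = (6*(-1/3))*35 = -2*35 = -70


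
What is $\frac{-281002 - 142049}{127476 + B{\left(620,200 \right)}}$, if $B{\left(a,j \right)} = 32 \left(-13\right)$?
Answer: $- \frac{423051}{127060} \approx -3.3295$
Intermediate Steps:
$B{\left(a,j \right)} = -416$
$\frac{-281002 - 142049}{127476 + B{\left(620,200 \right)}} = \frac{-281002 - 142049}{127476 - 416} = - \frac{423051}{127060}$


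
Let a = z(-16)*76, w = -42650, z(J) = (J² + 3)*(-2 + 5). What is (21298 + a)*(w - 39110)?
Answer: -6569416000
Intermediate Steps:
z(J) = 9 + 3*J² (z(J) = (3 + J²)*3 = 9 + 3*J²)
a = 59052 (a = (9 + 3*(-16)²)*76 = (9 + 3*256)*76 = (9 + 768)*76 = 777*76 = 59052)
(21298 + a)*(w - 39110) = (21298 + 59052)*(-42650 - 39110) = 80350*(-81760) = -6569416000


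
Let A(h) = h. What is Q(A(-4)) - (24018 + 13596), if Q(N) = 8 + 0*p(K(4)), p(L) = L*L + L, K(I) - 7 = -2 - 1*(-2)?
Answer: -37606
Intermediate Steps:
K(I) = 7 (K(I) = 7 + (-2 - 1*(-2)) = 7 + (-2 + 2) = 7 + 0 = 7)
p(L) = L + L² (p(L) = L² + L = L + L²)
Q(N) = 8 (Q(N) = 8 + 0*(7*(1 + 7)) = 8 + 0*(7*8) = 8 + 0*56 = 8 + 0 = 8)
Q(A(-4)) - (24018 + 13596) = 8 - (24018 + 13596) = 8 - 1*37614 = 8 - 37614 = -37606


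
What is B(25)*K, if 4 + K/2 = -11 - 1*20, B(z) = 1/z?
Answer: -14/5 ≈ -2.8000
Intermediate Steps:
K = -70 (K = -8 + 2*(-11 - 1*20) = -8 + 2*(-11 - 20) = -8 + 2*(-31) = -8 - 62 = -70)
B(25)*K = -70/25 = (1/25)*(-70) = -14/5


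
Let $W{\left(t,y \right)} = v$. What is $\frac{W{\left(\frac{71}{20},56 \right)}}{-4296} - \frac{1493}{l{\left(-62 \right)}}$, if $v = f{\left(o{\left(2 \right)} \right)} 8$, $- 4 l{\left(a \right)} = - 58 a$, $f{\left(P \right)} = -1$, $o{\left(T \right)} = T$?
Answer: $\frac{802640}{482763} \approx 1.6626$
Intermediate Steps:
$l{\left(a \right)} = \frac{29 a}{2}$ ($l{\left(a \right)} = - \frac{\left(-58\right) a}{4} = \frac{29 a}{2}$)
$v = -8$ ($v = \left(-1\right) 8 = -8$)
$W{\left(t,y \right)} = -8$
$\frac{W{\left(\frac{71}{20},56 \right)}}{-4296} - \frac{1493}{l{\left(-62 \right)}} = - \frac{8}{-4296} - \frac{1493}{\frac{29}{2} \left(-62\right)} = \left(-8\right) \left(- \frac{1}{4296}\right) - \frac{1493}{-899} = \frac{1}{537} - - \frac{1493}{899} = \frac{1}{537} + \frac{1493}{899} = \frac{802640}{482763}$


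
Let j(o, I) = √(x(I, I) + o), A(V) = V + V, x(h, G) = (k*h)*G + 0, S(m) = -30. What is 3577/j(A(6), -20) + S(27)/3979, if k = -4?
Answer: -30/3979 - 3577*I*√397/794 ≈ -0.0075396 - 89.762*I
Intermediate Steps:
x(h, G) = -4*G*h (x(h, G) = (-4*h)*G + 0 = -4*G*h + 0 = -4*G*h)
A(V) = 2*V
j(o, I) = √(o - 4*I²) (j(o, I) = √(-4*I*I + o) = √(-4*I² + o) = √(o - 4*I²))
3577/j(A(6), -20) + S(27)/3979 = 3577/(√(2*6 - 4*(-20)²)) - 30/3979 = 3577/(√(12 - 4*400)) - 30*1/3979 = 3577/(√(12 - 1600)) - 30/3979 = 3577/(√(-1588)) - 30/3979 = 3577/((2*I*√397)) - 30/3979 = 3577*(-I*√397/794) - 30/3979 = -3577*I*√397/794 - 30/3979 = -30/3979 - 3577*I*√397/794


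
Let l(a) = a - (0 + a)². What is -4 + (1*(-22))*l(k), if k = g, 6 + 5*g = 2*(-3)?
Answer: 4388/25 ≈ 175.52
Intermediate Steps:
g = -12/5 (g = -6/5 + (2*(-3))/5 = -6/5 + (⅕)*(-6) = -6/5 - 6/5 = -12/5 ≈ -2.4000)
k = -12/5 ≈ -2.4000
l(a) = a - a²
-4 + (1*(-22))*l(k) = -4 + (1*(-22))*(-12*(1 - 1*(-12/5))/5) = -4 - (-264)*(1 + 12/5)/5 = -4 - (-264)*17/(5*5) = -4 - 22*(-204/25) = -4 + 4488/25 = 4388/25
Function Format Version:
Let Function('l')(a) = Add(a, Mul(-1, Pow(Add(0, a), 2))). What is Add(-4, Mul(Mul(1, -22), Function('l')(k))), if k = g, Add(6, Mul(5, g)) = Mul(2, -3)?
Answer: Rational(4388, 25) ≈ 175.52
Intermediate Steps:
g = Rational(-12, 5) (g = Add(Rational(-6, 5), Mul(Rational(1, 5), Mul(2, -3))) = Add(Rational(-6, 5), Mul(Rational(1, 5), -6)) = Add(Rational(-6, 5), Rational(-6, 5)) = Rational(-12, 5) ≈ -2.4000)
k = Rational(-12, 5) ≈ -2.4000
Function('l')(a) = Add(a, Mul(-1, Pow(a, 2)))
Add(-4, Mul(Mul(1, -22), Function('l')(k))) = Add(-4, Mul(Mul(1, -22), Mul(Rational(-12, 5), Add(1, Mul(-1, Rational(-12, 5)))))) = Add(-4, Mul(-22, Mul(Rational(-12, 5), Add(1, Rational(12, 5))))) = Add(-4, Mul(-22, Mul(Rational(-12, 5), Rational(17, 5)))) = Add(-4, Mul(-22, Rational(-204, 25))) = Add(-4, Rational(4488, 25)) = Rational(4388, 25)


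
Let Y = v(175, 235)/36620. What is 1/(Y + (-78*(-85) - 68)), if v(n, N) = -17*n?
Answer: 7324/48059493 ≈ 0.00015239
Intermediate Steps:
Y = -595/7324 (Y = -17*175/36620 = -2975*1/36620 = -595/7324 ≈ -0.081240)
1/(Y + (-78*(-85) - 68)) = 1/(-595/7324 + (-78*(-85) - 68)) = 1/(-595/7324 + (6630 - 68)) = 1/(-595/7324 + 6562) = 1/(48059493/7324) = 7324/48059493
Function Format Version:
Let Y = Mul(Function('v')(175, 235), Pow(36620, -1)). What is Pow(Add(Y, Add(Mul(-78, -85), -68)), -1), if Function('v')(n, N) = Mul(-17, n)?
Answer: Rational(7324, 48059493) ≈ 0.00015239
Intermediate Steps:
Y = Rational(-595, 7324) (Y = Mul(Mul(-17, 175), Pow(36620, -1)) = Mul(-2975, Rational(1, 36620)) = Rational(-595, 7324) ≈ -0.081240)
Pow(Add(Y, Add(Mul(-78, -85), -68)), -1) = Pow(Add(Rational(-595, 7324), Add(Mul(-78, -85), -68)), -1) = Pow(Add(Rational(-595, 7324), Add(6630, -68)), -1) = Pow(Add(Rational(-595, 7324), 6562), -1) = Pow(Rational(48059493, 7324), -1) = Rational(7324, 48059493)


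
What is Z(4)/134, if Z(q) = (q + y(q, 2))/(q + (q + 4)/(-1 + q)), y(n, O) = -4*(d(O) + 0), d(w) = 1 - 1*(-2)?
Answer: -3/335 ≈ -0.0089552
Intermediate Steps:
d(w) = 3 (d(w) = 1 + 2 = 3)
y(n, O) = -12 (y(n, O) = -4*(3 + 0) = -4*3 = -12)
Z(q) = (-12 + q)/(q + (4 + q)/(-1 + q)) (Z(q) = (q - 12)/(q + (q + 4)/(-1 + q)) = (-12 + q)/(q + (4 + q)/(-1 + q)))
Z(4)/134 = ((12 + 4² - 13*4)/(4 + 4²))/134 = ((12 + 16 - 52)/(4 + 16))*(1/134) = (-24/20)*(1/134) = ((1/20)*(-24))*(1/134) = -6/5*1/134 = -3/335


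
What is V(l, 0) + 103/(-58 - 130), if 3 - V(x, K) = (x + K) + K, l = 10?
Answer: -1419/188 ≈ -7.5479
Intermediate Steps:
V(x, K) = 3 - x - 2*K (V(x, K) = 3 - ((x + K) + K) = 3 - ((K + x) + K) = 3 - (x + 2*K) = 3 + (-x - 2*K) = 3 - x - 2*K)
V(l, 0) + 103/(-58 - 130) = (3 - 1*10 - 2*0) + 103/(-58 - 130) = (3 - 10 + 0) + 103/(-188) = -7 - 1/188*103 = -7 - 103/188 = -1419/188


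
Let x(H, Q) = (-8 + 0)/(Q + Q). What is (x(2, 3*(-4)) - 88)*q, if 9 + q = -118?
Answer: 33401/3 ≈ 11134.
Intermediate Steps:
q = -127 (q = -9 - 118 = -127)
x(H, Q) = -4/Q (x(H, Q) = -8*1/(2*Q) = -4/Q)
(x(2, 3*(-4)) - 88)*q = (-4/(3*(-4)) - 88)*(-127) = (-4/(-12) - 88)*(-127) = (-4*(-1/12) - 88)*(-127) = (⅓ - 88)*(-127) = -263/3*(-127) = 33401/3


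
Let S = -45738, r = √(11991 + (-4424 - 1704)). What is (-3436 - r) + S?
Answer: -49174 - √5863 ≈ -49251.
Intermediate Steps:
r = √5863 (r = √(11991 - 6128) = √5863 ≈ 76.570)
(-3436 - r) + S = (-3436 - √5863) - 45738 = -49174 - √5863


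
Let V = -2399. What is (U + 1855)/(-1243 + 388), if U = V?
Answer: 544/855 ≈ 0.63626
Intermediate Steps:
U = -2399
(U + 1855)/(-1243 + 388) = (-2399 + 1855)/(-1243 + 388) = -544/(-855) = -544*(-1/855) = 544/855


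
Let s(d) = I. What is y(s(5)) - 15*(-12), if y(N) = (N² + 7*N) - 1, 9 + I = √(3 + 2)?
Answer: 202 - 11*√5 ≈ 177.40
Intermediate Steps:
I = -9 + √5 (I = -9 + √(3 + 2) = -9 + √5 ≈ -6.7639)
s(d) = -9 + √5
y(N) = -1 + N² + 7*N
y(s(5)) - 15*(-12) = (-1 + (-9 + √5)² + 7*(-9 + √5)) - 15*(-12) = (-1 + (-9 + √5)² + (-63 + 7*√5)) + 180 = (-64 + (-9 + √5)² + 7*√5) + 180 = 116 + (-9 + √5)² + 7*√5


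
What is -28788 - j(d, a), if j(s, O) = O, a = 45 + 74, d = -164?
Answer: -28907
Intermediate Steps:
a = 119
-28788 - j(d, a) = -28788 - 1*119 = -28788 - 119 = -28907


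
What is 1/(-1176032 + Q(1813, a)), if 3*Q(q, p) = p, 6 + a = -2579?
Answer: -3/3530681 ≈ -8.4969e-7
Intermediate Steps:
a = -2585 (a = -6 - 2579 = -2585)
Q(q, p) = p/3
1/(-1176032 + Q(1813, a)) = 1/(-1176032 + (⅓)*(-2585)) = 1/(-1176032 - 2585/3) = 1/(-3530681/3) = -3/3530681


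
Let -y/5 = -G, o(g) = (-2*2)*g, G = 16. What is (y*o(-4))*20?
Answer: 25600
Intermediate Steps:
o(g) = -4*g
y = 80 (y = -(-5)*16 = -5*(-16) = 80)
(y*o(-4))*20 = (80*(-4*(-4)))*20 = (80*16)*20 = 1280*20 = 25600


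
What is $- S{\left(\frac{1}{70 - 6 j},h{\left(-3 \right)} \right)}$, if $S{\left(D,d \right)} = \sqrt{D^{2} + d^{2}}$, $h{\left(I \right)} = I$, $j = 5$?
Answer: $- \frac{\sqrt{14401}}{40} \approx -3.0001$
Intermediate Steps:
$- S{\left(\frac{1}{70 - 6 j},h{\left(-3 \right)} \right)} = - \sqrt{\left(\frac{1}{70 - 30}\right)^{2} + \left(-3\right)^{2}} = - \sqrt{\left(\frac{1}{70 - 30}\right)^{2} + 9} = - \sqrt{\left(\frac{1}{40}\right)^{2} + 9} = - \sqrt{\frac{1}{1600} + 9} = - \sqrt{\frac{14401}{1600}} = - \frac{\sqrt{14401}}{40}$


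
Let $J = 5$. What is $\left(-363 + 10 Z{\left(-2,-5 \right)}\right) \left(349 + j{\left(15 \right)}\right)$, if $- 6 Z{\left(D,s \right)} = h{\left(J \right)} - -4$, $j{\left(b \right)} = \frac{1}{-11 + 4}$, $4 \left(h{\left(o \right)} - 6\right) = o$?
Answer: $- \frac{1864467}{14} \approx -1.3318 \cdot 10^{5}$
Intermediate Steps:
$h{\left(o \right)} = 6 + \frac{o}{4}$
$j{\left(b \right)} = - \frac{1}{7}$ ($j{\left(b \right)} = \frac{1}{-7} = - \frac{1}{7}$)
$Z{\left(D,s \right)} = - \frac{15}{8}$ ($Z{\left(D,s \right)} = - \frac{\left(6 + \frac{1}{4} \cdot 5\right) - -4}{6} = - \frac{\left(6 + \frac{5}{4}\right) + 4}{6} = - \frac{\frac{29}{4} + 4}{6} = \left(- \frac{1}{6}\right) \frac{45}{4} = - \frac{15}{8}$)
$\left(-363 + 10 Z{\left(-2,-5 \right)}\right) \left(349 + j{\left(15 \right)}\right) = \left(-363 + 10 \left(- \frac{15}{8}\right)\right) \left(349 - \frac{1}{7}\right) = \left(-363 - \frac{75}{4}\right) \frac{2442}{7} = \left(- \frac{1527}{4}\right) \frac{2442}{7} = - \frac{1864467}{14}$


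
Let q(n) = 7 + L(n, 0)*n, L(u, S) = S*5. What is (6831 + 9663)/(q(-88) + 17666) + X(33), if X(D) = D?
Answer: 199901/5891 ≈ 33.933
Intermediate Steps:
L(u, S) = 5*S
q(n) = 7 (q(n) = 7 + (5*0)*n = 7 + 0*n = 7 + 0 = 7)
(6831 + 9663)/(q(-88) + 17666) + X(33) = (6831 + 9663)/(7 + 17666) + 33 = 16494/17673 + 33 = 16494*(1/17673) + 33 = 5498/5891 + 33 = 199901/5891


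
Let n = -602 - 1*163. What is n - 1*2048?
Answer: -2813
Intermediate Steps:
n = -765 (n = -602 - 163 = -765)
n - 1*2048 = -765 - 1*2048 = -765 - 2048 = -2813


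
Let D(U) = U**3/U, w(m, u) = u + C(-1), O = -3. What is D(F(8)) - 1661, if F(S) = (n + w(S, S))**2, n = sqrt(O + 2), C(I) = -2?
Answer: -580 + 840*I ≈ -580.0 + 840.0*I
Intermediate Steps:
n = I (n = sqrt(-3 + 2) = sqrt(-1) = I ≈ 1.0*I)
w(m, u) = -2 + u (w(m, u) = u - 2 = -2 + u)
F(S) = (-2 + I + S)**2 (F(S) = (I + (-2 + S))**2 = (-2 + I + S)**2)
D(U) = U**2
D(F(8)) - 1661 = ((-2 + I + 8)**2)**2 - 1661 = ((6 + I)**2)**2 - 1661 = (6 + I)**4 - 1661 = -1661 + (6 + I)**4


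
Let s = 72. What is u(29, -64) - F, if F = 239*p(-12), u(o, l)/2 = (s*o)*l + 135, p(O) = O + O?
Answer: -261258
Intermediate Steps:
p(O) = 2*O
u(o, l) = 270 + 144*l*o (u(o, l) = 2*((72*o)*l + 135) = 2*(72*l*o + 135) = 2*(135 + 72*l*o) = 270 + 144*l*o)
F = -5736 (F = 239*(2*(-12)) = 239*(-24) = -5736)
u(29, -64) - F = (270 + 144*(-64)*29) - 1*(-5736) = (270 - 267264) + 5736 = -266994 + 5736 = -261258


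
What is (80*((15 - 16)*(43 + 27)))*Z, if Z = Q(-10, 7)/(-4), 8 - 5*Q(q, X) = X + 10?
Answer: -2520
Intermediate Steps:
Q(q, X) = -⅖ - X/5 (Q(q, X) = 8/5 - (X + 10)/5 = 8/5 - (10 + X)/5 = 8/5 + (-2 - X/5) = -⅖ - X/5)
Z = 9/20 (Z = (-⅖ - ⅕*7)/(-4) = (-⅖ - 7/5)*(-¼) = -9/5*(-¼) = 9/20 ≈ 0.45000)
(80*((15 - 16)*(43 + 27)))*Z = (80*((15 - 16)*(43 + 27)))*(9/20) = (80*(-1*70))*(9/20) = (80*(-70))*(9/20) = -5600*9/20 = -2520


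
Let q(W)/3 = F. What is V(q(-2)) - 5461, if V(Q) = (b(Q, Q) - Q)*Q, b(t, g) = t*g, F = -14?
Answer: -81313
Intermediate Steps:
q(W) = -42 (q(W) = 3*(-14) = -42)
b(t, g) = g*t
V(Q) = Q*(Q**2 - Q) (V(Q) = (Q*Q - Q)*Q = (Q**2 - Q)*Q = Q*(Q**2 - Q))
V(q(-2)) - 5461 = (-42)**2*(-1 - 42) - 5461 = 1764*(-43) - 5461 = -75852 - 5461 = -81313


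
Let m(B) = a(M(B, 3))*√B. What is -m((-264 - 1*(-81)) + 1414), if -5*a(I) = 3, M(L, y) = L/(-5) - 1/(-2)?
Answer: 3*√1231/5 ≈ 21.051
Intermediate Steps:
M(L, y) = ½ - L/5 (M(L, y) = L*(-⅕) - 1*(-½) = -L/5 + ½ = ½ - L/5)
a(I) = -⅗ (a(I) = -⅕*3 = -⅗)
m(B) = -3*√B/5
-m((-264 - 1*(-81)) + 1414) = -(-3)*√((-264 - 1*(-81)) + 1414)/5 = -(-3)*√((-264 + 81) + 1414)/5 = -(-3)*√(-183 + 1414)/5 = -(-3)*√1231/5 = 3*√1231/5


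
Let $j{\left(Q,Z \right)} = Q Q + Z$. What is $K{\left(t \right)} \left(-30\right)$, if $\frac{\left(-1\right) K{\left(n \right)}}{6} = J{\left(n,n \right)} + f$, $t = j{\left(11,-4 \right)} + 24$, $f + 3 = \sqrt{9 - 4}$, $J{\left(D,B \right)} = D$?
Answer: $24840 + 180 \sqrt{5} \approx 25243.0$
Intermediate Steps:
$f = -3 + \sqrt{5}$ ($f = -3 + \sqrt{9 - 4} = -3 + \sqrt{5} \approx -0.76393$)
$j{\left(Q,Z \right)} = Z + Q^{2}$ ($j{\left(Q,Z \right)} = Q^{2} + Z = Z + Q^{2}$)
$t = 141$ ($t = \left(-4 + 11^{2}\right) + 24 = \left(-4 + 121\right) + 24 = 117 + 24 = 141$)
$K{\left(n \right)} = 18 - 6 n - 6 \sqrt{5}$ ($K{\left(n \right)} = - 6 \left(n - \left(3 - \sqrt{5}\right)\right) = - 6 \left(-3 + n + \sqrt{5}\right) = 18 - 6 n - 6 \sqrt{5}$)
$K{\left(t \right)} \left(-30\right) = \left(18 - 846 - 6 \sqrt{5}\right) \left(-30\right) = \left(-828 - 6 \sqrt{5}\right) \left(-30\right) = 24840 + 180 \sqrt{5}$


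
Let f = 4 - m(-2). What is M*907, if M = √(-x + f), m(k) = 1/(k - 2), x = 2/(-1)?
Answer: 4535/2 ≈ 2267.5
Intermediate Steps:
x = -2 (x = 2*(-1) = -2)
m(k) = 1/(-2 + k)
f = 17/4 (f = 4 - 1/(-2 - 2) = 4 - 1/(-4) = 4 - 1*(-¼) = 4 + ¼ = 17/4 ≈ 4.2500)
M = 5/2 (M = √(-1*(-2) + 17/4) = √(2 + 17/4) = √(25/4) = 5/2 ≈ 2.5000)
M*907 = (5/2)*907 = 4535/2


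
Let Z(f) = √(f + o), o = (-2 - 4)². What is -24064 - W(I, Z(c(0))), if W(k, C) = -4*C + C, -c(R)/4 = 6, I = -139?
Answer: -24064 + 6*√3 ≈ -24054.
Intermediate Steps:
c(R) = -24 (c(R) = -4*6 = -24)
o = 36 (o = (-6)² = 36)
Z(f) = √(36 + f) (Z(f) = √(f + 36) = √(36 + f))
W(k, C) = -3*C
-24064 - W(I, Z(c(0))) = -24064 - (-3)*√(36 - 24) = -24064 - (-3)*√12 = -24064 - (-3)*2*√3 = -24064 - (-6)*√3 = -24064 + 6*√3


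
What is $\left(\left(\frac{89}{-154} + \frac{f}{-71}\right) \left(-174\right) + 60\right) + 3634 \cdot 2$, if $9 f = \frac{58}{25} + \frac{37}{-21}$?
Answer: $\frac{1305410137}{175725} \approx 7428.7$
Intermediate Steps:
$f = \frac{293}{4725}$ ($f = \frac{\frac{58}{25} + \frac{37}{-21}}{9} = \frac{58 \cdot \frac{1}{25} + 37 \left(- \frac{1}{21}\right)}{9} = \frac{\frac{58}{25} - \frac{37}{21}}{9} = \frac{1}{9} \cdot \frac{293}{525} = \frac{293}{4725} \approx 0.062011$)
$\left(\left(\frac{89}{-154} + \frac{f}{-71}\right) \left(-174\right) + 60\right) + 3634 \cdot 2 = \left(\left(\frac{89}{-154} + \frac{293}{4725 \left(-71\right)}\right) \left(-174\right) + 60\right) + 3634 \cdot 2 = \left(\left(89 \left(- \frac{1}{154}\right) + \frac{293}{4725} \left(- \frac{1}{71}\right)\right) \left(-174\right) + 60\right) + 7268 = \left(\left(- \frac{89}{154} - \frac{293}{335475}\right) \left(-174\right) + 60\right) + 7268 = \left(\left(- \frac{610253}{1054350}\right) \left(-174\right) + 60\right) + 7268 = \left(\frac{17697337}{175725} + 60\right) + 7268 = \frac{28240837}{175725} + 7268 = \frac{1305410137}{175725}$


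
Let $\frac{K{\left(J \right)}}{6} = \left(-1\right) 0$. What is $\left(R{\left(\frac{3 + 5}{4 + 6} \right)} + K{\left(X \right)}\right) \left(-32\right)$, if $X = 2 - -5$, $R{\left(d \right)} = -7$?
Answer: $224$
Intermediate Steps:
$X = 7$ ($X = 2 + 5 = 7$)
$K{\left(J \right)} = 0$ ($K{\left(J \right)} = 6 \left(\left(-1\right) 0\right) = 6 \cdot 0 = 0$)
$\left(R{\left(\frac{3 + 5}{4 + 6} \right)} + K{\left(X \right)}\right) \left(-32\right) = \left(-7 + 0\right) \left(-32\right) = \left(-7\right) \left(-32\right) = 224$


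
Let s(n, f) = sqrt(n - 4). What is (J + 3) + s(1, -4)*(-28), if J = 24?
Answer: 27 - 28*I*sqrt(3) ≈ 27.0 - 48.497*I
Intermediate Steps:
s(n, f) = sqrt(-4 + n)
(J + 3) + s(1, -4)*(-28) = (24 + 3) + sqrt(-4 + 1)*(-28) = 27 + sqrt(-3)*(-28) = 27 + (I*sqrt(3))*(-28) = 27 - 28*I*sqrt(3)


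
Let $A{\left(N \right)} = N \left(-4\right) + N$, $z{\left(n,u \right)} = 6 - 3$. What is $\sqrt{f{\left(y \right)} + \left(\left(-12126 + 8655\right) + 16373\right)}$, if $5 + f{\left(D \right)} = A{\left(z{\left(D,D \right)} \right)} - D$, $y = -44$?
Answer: $2 \sqrt{3233} \approx 113.72$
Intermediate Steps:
$z{\left(n,u \right)} = 3$ ($z{\left(n,u \right)} = 6 - 3 = 3$)
$A{\left(N \right)} = - 3 N$ ($A{\left(N \right)} = - 4 N + N = - 3 N$)
$f{\left(D \right)} = -14 - D$ ($f{\left(D \right)} = -5 - \left(9 + D\right) = -14 - D$)
$\sqrt{f{\left(y \right)} + \left(\left(-12126 + 8655\right) + 16373\right)} = \sqrt{\left(-14 - -44\right) + \left(\left(-12126 + 8655\right) + 16373\right)} = \sqrt{\left(-14 + 44\right) + \left(-3471 + 16373\right)} = \sqrt{30 + 12902} = \sqrt{12932} = 2 \sqrt{3233}$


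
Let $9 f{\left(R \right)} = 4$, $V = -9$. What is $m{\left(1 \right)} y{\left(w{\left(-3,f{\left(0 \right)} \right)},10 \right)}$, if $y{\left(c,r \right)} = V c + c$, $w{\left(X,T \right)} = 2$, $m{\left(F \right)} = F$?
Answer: $-16$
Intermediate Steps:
$f{\left(R \right)} = \frac{4}{9}$ ($f{\left(R \right)} = \frac{1}{9} \cdot 4 = \frac{4}{9}$)
$y{\left(c,r \right)} = - 8 c$ ($y{\left(c,r \right)} = - 9 c + c = - 8 c$)
$m{\left(1 \right)} y{\left(w{\left(-3,f{\left(0 \right)} \right)},10 \right)} = 1 \left(\left(-8\right) 2\right) = 1 \left(-16\right) = -16$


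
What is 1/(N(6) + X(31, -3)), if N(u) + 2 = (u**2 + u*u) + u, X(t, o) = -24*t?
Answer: -1/668 ≈ -0.0014970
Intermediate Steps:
N(u) = -2 + u + 2*u**2 (N(u) = -2 + ((u**2 + u*u) + u) = -2 + ((u**2 + u**2) + u) = -2 + (2*u**2 + u) = -2 + (u + 2*u**2) = -2 + u + 2*u**2)
1/(N(6) + X(31, -3)) = 1/((-2 + 6 + 2*6**2) - 24*31) = 1/((-2 + 6 + 2*36) - 744) = 1/((-2 + 6 + 72) - 744) = 1/(76 - 744) = 1/(-668) = -1/668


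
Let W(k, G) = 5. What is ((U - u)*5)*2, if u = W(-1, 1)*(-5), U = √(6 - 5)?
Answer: 260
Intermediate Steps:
U = 1 (U = √1 = 1)
u = -25 (u = 5*(-5) = -25)
((U - u)*5)*2 = ((1 - 1*(-25))*5)*2 = ((1 + 25)*5)*2 = (26*5)*2 = 130*2 = 260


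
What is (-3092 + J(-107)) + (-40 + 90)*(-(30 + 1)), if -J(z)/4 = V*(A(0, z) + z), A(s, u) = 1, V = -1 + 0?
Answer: -5066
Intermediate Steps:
V = -1
J(z) = 4 + 4*z (J(z) = -(-4)*(1 + z) = -4*(-1 - z) = 4 + 4*z)
(-3092 + J(-107)) + (-40 + 90)*(-(30 + 1)) = (-3092 + (4 + 4*(-107))) + (-40 + 90)*(-(30 + 1)) = (-3092 + (4 - 428)) + 50*(-1*31) = (-3092 - 424) + 50*(-31) = -3516 - 1550 = -5066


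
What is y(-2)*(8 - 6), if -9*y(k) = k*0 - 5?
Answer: 10/9 ≈ 1.1111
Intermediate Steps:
y(k) = 5/9 (y(k) = -(k*0 - 5)/9 = -(0 - 5)/9 = -⅑*(-5) = 5/9)
y(-2)*(8 - 6) = 5*(8 - 6)/9 = (5/9)*2 = 10/9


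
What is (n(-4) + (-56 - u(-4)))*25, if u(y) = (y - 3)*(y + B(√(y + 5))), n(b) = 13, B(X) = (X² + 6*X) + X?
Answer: -375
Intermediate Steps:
B(X) = X² + 7*X
u(y) = (-3 + y)*(y + √(5 + y)*(7 + √(5 + y))) (u(y) = (y - 3)*(y + √(y + 5)*(7 + √(y + 5))) = (-3 + y)*(y + √(5 + y)*(7 + √(5 + y))))
(n(-4) + (-56 - u(-4)))*25 = (13 + (-56 - (-15 - 1*(-4) - 21*√(5 - 4) + 2*(-4)² + 7*(-4)*√(5 - 4))))*25 = (13 + (-56 - (-15 + 4 - 21*√1 + 2*16 + 7*(-4)*√1)))*25 = (13 + (-56 - (-15 + 4 - 21*1 + 32 + 7*(-4)*1)))*25 = (13 + (-56 - (-15 + 4 - 21 + 32 - 28)))*25 = (13 + (-56 - 1*(-28)))*25 = (13 + (-56 + 28))*25 = (13 - 28)*25 = -15*25 = -375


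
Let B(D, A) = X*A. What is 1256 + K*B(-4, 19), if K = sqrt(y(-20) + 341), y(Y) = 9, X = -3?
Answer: 1256 - 285*sqrt(14) ≈ 189.63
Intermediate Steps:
B(D, A) = -3*A
K = 5*sqrt(14) (K = sqrt(9 + 341) = sqrt(350) = 5*sqrt(14) ≈ 18.708)
1256 + K*B(-4, 19) = 1256 + (5*sqrt(14))*(-3*19) = 1256 + (5*sqrt(14))*(-57) = 1256 - 285*sqrt(14)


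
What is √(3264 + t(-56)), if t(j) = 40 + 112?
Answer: 2*√854 ≈ 58.447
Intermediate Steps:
t(j) = 152
√(3264 + t(-56)) = √(3264 + 152) = √3416 = 2*√854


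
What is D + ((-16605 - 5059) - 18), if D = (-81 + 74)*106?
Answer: -22424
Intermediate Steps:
D = -742 (D = -7*106 = -742)
D + ((-16605 - 5059) - 18) = -742 + ((-16605 - 5059) - 18) = -742 + (-21664 - 18) = -742 - 21682 = -22424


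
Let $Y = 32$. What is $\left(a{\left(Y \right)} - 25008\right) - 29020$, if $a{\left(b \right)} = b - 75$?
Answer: $-54071$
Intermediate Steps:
$a{\left(b \right)} = -75 + b$ ($a{\left(b \right)} = b - 75 = -75 + b$)
$\left(a{\left(Y \right)} - 25008\right) - 29020 = \left(\left(-75 + 32\right) - 25008\right) - 29020 = \left(-43 - 25008\right) - 29020 = -25051 - 29020 = -54071$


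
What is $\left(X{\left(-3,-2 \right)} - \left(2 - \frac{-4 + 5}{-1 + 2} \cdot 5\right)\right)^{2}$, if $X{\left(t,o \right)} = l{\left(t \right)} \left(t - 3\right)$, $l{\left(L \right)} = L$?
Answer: $441$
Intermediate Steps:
$X{\left(t,o \right)} = t \left(-3 + t\right)$ ($X{\left(t,o \right)} = t \left(t - 3\right) = t \left(-3 + t\right)$)
$\left(X{\left(-3,-2 \right)} - \left(2 - \frac{-4 + 5}{-1 + 2} \cdot 5\right)\right)^{2} = \left(- 3 \left(-3 - 3\right) - \left(2 - \frac{-4 + 5}{-1 + 2} \cdot 5\right)\right)^{2} = \left(\left(-3\right) \left(-6\right) - \left(2 - 1 \cdot 1^{-1} \cdot 5\right)\right)^{2} = \left(18 - \left(2 - 1 \cdot 1 \cdot 5\right)\right)^{2} = \left(18 + \left(-2 + 1 \cdot 5\right)\right)^{2} = \left(18 + \left(-2 + 5\right)\right)^{2} = \left(18 + 3\right)^{2} = 21^{2} = 441$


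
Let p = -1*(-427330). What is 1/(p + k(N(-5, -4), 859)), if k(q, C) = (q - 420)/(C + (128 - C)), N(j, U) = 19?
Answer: 128/54697839 ≈ 2.3401e-6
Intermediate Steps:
k(q, C) = -105/32 + q/128 (k(q, C) = (-420 + q)/128 = (-420 + q)*(1/128) = -105/32 + q/128)
p = 427330
1/(p + k(N(-5, -4), 859)) = 1/(427330 + (-105/32 + (1/128)*19)) = 1/(427330 + (-105/32 + 19/128)) = 1/(427330 - 401/128) = 1/(54697839/128) = 128/54697839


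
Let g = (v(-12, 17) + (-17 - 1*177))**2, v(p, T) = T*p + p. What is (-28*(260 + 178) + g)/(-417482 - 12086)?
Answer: -38959/107392 ≈ -0.36277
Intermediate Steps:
v(p, T) = p + T*p
g = 168100 (g = (-12*(1 + 17) + (-17 - 1*177))**2 = (-12*18 + (-17 - 177))**2 = (-216 - 194)**2 = (-410)**2 = 168100)
(-28*(260 + 178) + g)/(-417482 - 12086) = (-28*(260 + 178) + 168100)/(-417482 - 12086) = (-28*438 + 168100)/(-429568) = (-12264 + 168100)*(-1/429568) = 155836*(-1/429568) = -38959/107392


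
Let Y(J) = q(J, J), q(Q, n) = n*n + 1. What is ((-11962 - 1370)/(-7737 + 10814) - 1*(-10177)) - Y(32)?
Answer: 28147372/3077 ≈ 9147.7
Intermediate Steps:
q(Q, n) = 1 + n**2 (q(Q, n) = n**2 + 1 = 1 + n**2)
Y(J) = 1 + J**2
((-11962 - 1370)/(-7737 + 10814) - 1*(-10177)) - Y(32) = ((-11962 - 1370)/(-7737 + 10814) - 1*(-10177)) - (1 + 32**2) = (-13332/3077 + 10177) - (1 + 1024) = (-13332*1/3077 + 10177) - 1*1025 = (-13332/3077 + 10177) - 1025 = 31301297/3077 - 1025 = 28147372/3077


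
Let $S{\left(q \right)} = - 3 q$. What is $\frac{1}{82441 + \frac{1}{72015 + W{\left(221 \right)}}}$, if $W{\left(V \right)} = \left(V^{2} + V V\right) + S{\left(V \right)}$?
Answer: $\frac{169034}{13935331995} \approx 1.213 \cdot 10^{-5}$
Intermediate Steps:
$W{\left(V \right)} = - 3 V + 2 V^{2}$ ($W{\left(V \right)} = \left(V^{2} + V V\right) - 3 V = \left(V^{2} + V^{2}\right) - 3 V = 2 V^{2} - 3 V = - 3 V + 2 V^{2}$)
$\frac{1}{82441 + \frac{1}{72015 + W{\left(221 \right)}}} = \frac{1}{82441 + \frac{1}{72015 + 221 \left(-3 + 2 \cdot 221\right)}} = \frac{1}{82441 + \frac{1}{72015 + 221 \left(-3 + 442\right)}} = \frac{1}{82441 + \frac{1}{72015 + 221 \cdot 439}} = \frac{1}{82441 + \frac{1}{72015 + 97019}} = \frac{1}{82441 + \frac{1}{169034}} = \frac{1}{\frac{13935331995}{169034}} = \frac{169034}{13935331995}$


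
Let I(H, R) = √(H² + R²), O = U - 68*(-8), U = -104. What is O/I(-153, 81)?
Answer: 44*√370/333 ≈ 2.5416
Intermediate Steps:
O = 440 (O = -104 - 68*(-8) = -104 + 544 = 440)
O/I(-153, 81) = 440/(√((-153)² + 81²)) = 440/(√(23409 + 6561)) = 440/(√29970) = 440/((9*√370)) = 440*(√370/3330) = 44*√370/333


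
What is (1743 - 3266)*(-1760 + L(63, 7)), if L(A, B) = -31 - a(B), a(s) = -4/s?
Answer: 19087759/7 ≈ 2.7268e+6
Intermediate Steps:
L(A, B) = -31 + 4/B (L(A, B) = -31 - (-4)/B = -31 + 4/B)
(1743 - 3266)*(-1760 + L(63, 7)) = (1743 - 3266)*(-1760 + (-31 + 4/7)) = -1523*(-1760 + (-31 + 4*(1/7))) = -1523*(-1760 + (-31 + 4/7)) = -1523*(-1760 - 213/7) = -1523*(-12533/7) = 19087759/7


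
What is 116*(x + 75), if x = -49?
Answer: 3016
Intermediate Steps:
116*(x + 75) = 116*(-49 + 75) = 116*26 = 3016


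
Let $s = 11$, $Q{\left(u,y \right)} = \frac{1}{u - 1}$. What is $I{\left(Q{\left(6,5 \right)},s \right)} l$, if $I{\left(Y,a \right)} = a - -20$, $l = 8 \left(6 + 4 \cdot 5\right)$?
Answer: $6448$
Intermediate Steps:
$Q{\left(u,y \right)} = \frac{1}{-1 + u}$
$l = 208$ ($l = 8 \left(6 + 20\right) = 8 \cdot 26 = 208$)
$I{\left(Y,a \right)} = 20 + a$ ($I{\left(Y,a \right)} = a + 20 = 20 + a$)
$I{\left(Q{\left(6,5 \right)},s \right)} l = \left(20 + 11\right) 208 = 31 \cdot 208 = 6448$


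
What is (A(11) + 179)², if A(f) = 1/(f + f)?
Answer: 15515721/484 ≈ 32057.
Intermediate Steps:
A(f) = 1/(2*f)
(A(11) + 179)² = ((½)/11 + 179)² = ((½)*(1/11) + 179)² = (1/22 + 179)² = (3939/22)² = 15515721/484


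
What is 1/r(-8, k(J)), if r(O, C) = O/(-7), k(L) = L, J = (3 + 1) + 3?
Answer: 7/8 ≈ 0.87500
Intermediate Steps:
J = 7 (J = 4 + 3 = 7)
r(O, C) = -O/7 (r(O, C) = O*(-1/7) = -O/7)
1/r(-8, k(J)) = 1/(-1/7*(-8)) = 1/(8/7) = 7/8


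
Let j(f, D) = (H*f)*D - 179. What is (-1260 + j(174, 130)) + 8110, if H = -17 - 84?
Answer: -2277949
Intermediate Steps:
H = -101
j(f, D) = -179 - 101*D*f (j(f, D) = (-101*f)*D - 179 = -101*D*f - 179 = -179 - 101*D*f)
(-1260 + j(174, 130)) + 8110 = (-1260 + (-179 - 101*130*174)) + 8110 = (-1260 + (-179 - 2284620)) + 8110 = (-1260 - 2284799) + 8110 = -2286059 + 8110 = -2277949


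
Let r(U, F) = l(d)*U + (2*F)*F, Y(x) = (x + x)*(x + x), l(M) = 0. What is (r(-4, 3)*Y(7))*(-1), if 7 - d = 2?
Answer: -3528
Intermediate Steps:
d = 5 (d = 7 - 1*2 = 7 - 2 = 5)
Y(x) = 4*x² (Y(x) = (2*x)*(2*x) = 4*x²)
r(U, F) = 2*F² (r(U, F) = 0*U + (2*F)*F = 0 + 2*F² = 2*F²)
(r(-4, 3)*Y(7))*(-1) = ((2*3²)*(4*7²))*(-1) = ((2*9)*(4*49))*(-1) = (18*196)*(-1) = 3528*(-1) = -3528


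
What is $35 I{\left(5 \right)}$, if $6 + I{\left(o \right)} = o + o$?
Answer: $140$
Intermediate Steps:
$I{\left(o \right)} = -6 + 2 o$ ($I{\left(o \right)} = -6 + \left(o + o\right) = -6 + 2 o$)
$35 I{\left(5 \right)} = 35 \left(-6 + 2 \cdot 5\right) = 35 \left(-6 + 10\right) = 35 \cdot 4 = 140$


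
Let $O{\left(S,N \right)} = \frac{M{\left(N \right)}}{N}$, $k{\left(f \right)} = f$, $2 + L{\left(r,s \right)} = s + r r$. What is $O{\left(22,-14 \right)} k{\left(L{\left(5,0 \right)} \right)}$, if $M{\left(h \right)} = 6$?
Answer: $- \frac{69}{7} \approx -9.8571$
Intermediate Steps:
$L{\left(r,s \right)} = -2 + s + r^{2}$ ($L{\left(r,s \right)} = -2 + \left(s + r r\right) = -2 + \left(s + r^{2}\right) = -2 + s + r^{2}$)
$O{\left(S,N \right)} = \frac{6}{N}$
$O{\left(22,-14 \right)} k{\left(L{\left(5,0 \right)} \right)} = \frac{6}{-14} \left(-2 + 0 + 5^{2}\right) = 6 \left(- \frac{1}{14}\right) \left(-2 + 0 + 25\right) = \left(- \frac{3}{7}\right) 23 = - \frac{69}{7}$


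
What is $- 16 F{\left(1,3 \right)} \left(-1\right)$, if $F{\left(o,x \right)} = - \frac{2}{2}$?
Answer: $-16$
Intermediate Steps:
$F{\left(o,x \right)} = -1$ ($F{\left(o,x \right)} = \left(-2\right) \frac{1}{2} = -1$)
$- 16 F{\left(1,3 \right)} \left(-1\right) = \left(-16\right) \left(-1\right) \left(-1\right) = 16 \left(-1\right) = -16$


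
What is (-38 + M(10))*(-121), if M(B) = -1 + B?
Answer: 3509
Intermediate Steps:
(-38 + M(10))*(-121) = (-38 + (-1 + 10))*(-121) = (-38 + 9)*(-121) = -29*(-121) = 3509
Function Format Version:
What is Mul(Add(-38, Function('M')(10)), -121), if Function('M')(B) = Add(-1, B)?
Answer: 3509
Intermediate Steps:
Mul(Add(-38, Function('M')(10)), -121) = Mul(Add(-38, Add(-1, 10)), -121) = Mul(Add(-38, 9), -121) = Mul(-29, -121) = 3509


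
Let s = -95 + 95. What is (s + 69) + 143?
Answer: 212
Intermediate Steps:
s = 0
(s + 69) + 143 = (0 + 69) + 143 = 69 + 143 = 212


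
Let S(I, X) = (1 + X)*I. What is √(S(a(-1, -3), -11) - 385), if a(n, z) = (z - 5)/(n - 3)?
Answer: 9*I*√5 ≈ 20.125*I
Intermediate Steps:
a(n, z) = (-5 + z)/(-3 + n)
S(I, X) = I*(1 + X)
√(S(a(-1, -3), -11) - 385) = √(((-5 - 3)/(-3 - 1))*(1 - 11) - 385) = √((-8/(-4))*(-10) - 385) = √(-¼*(-8)*(-10) - 385) = √(2*(-10) - 385) = √(-20 - 385) = √(-405) = 9*I*√5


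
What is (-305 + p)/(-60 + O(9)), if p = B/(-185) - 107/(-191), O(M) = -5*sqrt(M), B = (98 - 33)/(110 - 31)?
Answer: 169969087/41871975 ≈ 4.0593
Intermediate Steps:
B = 65/79 ≈ 0.82278
p = 310278/558293 (p = (65/79)/(-185) - 107/(-191) = (65/79)*(-1/185) - 107*(-1/191) = -13/2923 + 107/191 = 310278/558293 ≈ 0.55576)
(-305 + p)/(-60 + O(9)) = (-305 + 310278/558293)/(-60 - 5*sqrt(9)) = -169969087/(558293*(-60 - 5*3)) = -169969087/(558293*(-60 - 15)) = -169969087/558293/(-75) = -169969087/558293*(-1/75) = 169969087/41871975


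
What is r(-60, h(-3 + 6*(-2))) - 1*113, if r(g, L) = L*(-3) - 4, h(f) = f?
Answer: -72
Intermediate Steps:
r(g, L) = -4 - 3*L (r(g, L) = -3*L - 4 = -4 - 3*L)
r(-60, h(-3 + 6*(-2))) - 1*113 = (-4 - 3*(-3 + 6*(-2))) - 1*113 = (-4 - 3*(-3 - 12)) - 113 = (-4 - 3*(-15)) - 113 = (-4 + 45) - 113 = 41 - 113 = -72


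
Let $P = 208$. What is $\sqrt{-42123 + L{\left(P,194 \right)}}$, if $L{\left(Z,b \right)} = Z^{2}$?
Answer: $\sqrt{1141} \approx 33.779$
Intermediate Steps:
$\sqrt{-42123 + L{\left(P,194 \right)}} = \sqrt{-42123 + 208^{2}} = \sqrt{-42123 + 43264} = \sqrt{1141}$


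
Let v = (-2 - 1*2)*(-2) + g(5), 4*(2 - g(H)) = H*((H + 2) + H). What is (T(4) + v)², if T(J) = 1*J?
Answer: 1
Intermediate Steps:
T(J) = J
g(H) = 2 - H*(2 + 2*H)/4 (g(H) = 2 - H*((H + 2) + H)/4 = 2 - H*((2 + H) + H)/4 = 2 - H*(2 + 2*H)/4)
v = -5 (v = (-2 - 1*2)*(-2) + (2 - ½*5 - ½*5²) = (-2 - 2)*(-2) + (2 - 5/2 - ½*25) = -4*(-2) + (2 - 5/2 - 25/2) = 8 - 13 = -5)
(T(4) + v)² = (4 - 5)² = (-1)² = 1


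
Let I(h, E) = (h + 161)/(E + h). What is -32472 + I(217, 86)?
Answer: -3279546/101 ≈ -32471.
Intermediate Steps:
I(h, E) = (161 + h)/(E + h)
-32472 + I(217, 86) = -32472 + (161 + 217)/(86 + 217) = -32472 + 378/303 = -32472 + (1/303)*378 = -32472 + 126/101 = -3279546/101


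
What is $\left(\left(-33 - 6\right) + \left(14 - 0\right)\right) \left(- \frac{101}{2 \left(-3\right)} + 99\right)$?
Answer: $- \frac{17375}{6} \approx -2895.8$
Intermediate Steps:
$\left(\left(-33 - 6\right) + \left(14 - 0\right)\right) \left(- \frac{101}{2 \left(-3\right)} + 99\right) = \left(-39 + \left(14 + 0\right)\right) \left(- \frac{101}{-6} + 99\right) = \left(-39 + 14\right) \left(\left(-101\right) \left(- \frac{1}{6}\right) + 99\right) = - 25 \left(\frac{101}{6} + 99\right) = \left(-25\right) \frac{695}{6} = - \frac{17375}{6}$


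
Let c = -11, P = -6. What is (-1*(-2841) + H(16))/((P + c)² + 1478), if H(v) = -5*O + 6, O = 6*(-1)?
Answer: 959/589 ≈ 1.6282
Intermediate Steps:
O = -6
H(v) = 36 (H(v) = -5*(-6) + 6 = 30 + 6 = 36)
(-1*(-2841) + H(16))/((P + c)² + 1478) = (-1*(-2841) + 36)/((-6 - 11)² + 1478) = (2841 + 36)/((-17)² + 1478) = 2877/(289 + 1478) = 2877/1767 = 2877*(1/1767) = 959/589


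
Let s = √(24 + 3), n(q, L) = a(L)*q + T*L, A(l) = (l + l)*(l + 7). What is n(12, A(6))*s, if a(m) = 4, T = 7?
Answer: 3420*√3 ≈ 5923.6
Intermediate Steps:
A(l) = 2*l*(7 + l) (A(l) = (2*l)*(7 + l) = 2*l*(7 + l))
n(q, L) = 4*q + 7*L
s = 3*√3 (s = √27 = 3*√3 ≈ 5.1962)
n(12, A(6))*s = (4*12 + 7*(2*6*(7 + 6)))*(3*√3) = (48 + 7*(2*6*13))*(3*√3) = (48 + 7*156)*(3*√3) = (48 + 1092)*(3*√3) = 1140*(3*√3) = 3420*√3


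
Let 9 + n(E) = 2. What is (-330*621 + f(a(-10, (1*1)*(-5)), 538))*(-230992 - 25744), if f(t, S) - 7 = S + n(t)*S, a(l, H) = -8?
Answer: 53439855136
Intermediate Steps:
n(E) = -7 (n(E) = -9 + 2 = -7)
f(t, S) = 7 - 6*S (f(t, S) = 7 + (S - 7*S) = 7 - 6*S)
(-330*621 + f(a(-10, (1*1)*(-5)), 538))*(-230992 - 25744) = (-330*621 + (7 - 6*538))*(-230992 - 25744) = (-204930 + (7 - 3228))*(-256736) = (-204930 - 3221)*(-256736) = -208151*(-256736) = 53439855136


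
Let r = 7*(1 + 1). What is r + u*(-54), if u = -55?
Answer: 2984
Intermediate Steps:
r = 14 (r = 7*2 = 14)
r + u*(-54) = 14 - 55*(-54) = 14 + 2970 = 2984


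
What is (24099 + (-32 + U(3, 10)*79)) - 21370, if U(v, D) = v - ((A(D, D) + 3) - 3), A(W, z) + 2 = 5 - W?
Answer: 3487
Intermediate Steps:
A(W, z) = 3 - W (A(W, z) = -2 + (5 - W) = 3 - W)
U(v, D) = -3 + D + v (U(v, D) = v - (((3 - D) + 3) - 3) = v - ((6 - D) - 3) = v - (3 - D) = v + (-3 + D) = -3 + D + v)
(24099 + (-32 + U(3, 10)*79)) - 21370 = (24099 + (-32 + (-3 + 10 + 3)*79)) - 21370 = (24099 + (-32 + 10*79)) - 21370 = (24099 + (-32 + 790)) - 21370 = (24099 + 758) - 21370 = 24857 - 21370 = 3487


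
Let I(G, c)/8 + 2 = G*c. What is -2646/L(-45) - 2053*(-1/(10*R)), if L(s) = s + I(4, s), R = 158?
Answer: 91927/30020 ≈ 3.0622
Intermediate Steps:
I(G, c) = -16 + 8*G*c (I(G, c) = -16 + 8*(G*c) = -16 + 8*G*c)
L(s) = -16 + 33*s (L(s) = s + (-16 + 8*4*s) = s + (-16 + 32*s) = -16 + 33*s)
-2646/L(-45) - 2053*(-1/(10*R)) = -2646/(-16 + 33*(-45)) - 2053/(158*(2*(-5))) = -2646/(-16 - 1485) - 2053/(158*(-10)) = -2646/(-1501) - 2053/(-1580) = -2646*(-1/1501) - 2053*(-1/1580) = 2646/1501 + 2053/1580 = 91927/30020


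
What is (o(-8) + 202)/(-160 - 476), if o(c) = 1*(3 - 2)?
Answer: -203/636 ≈ -0.31918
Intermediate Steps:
o(c) = 1 (o(c) = 1*1 = 1)
(o(-8) + 202)/(-160 - 476) = (1 + 202)/(-160 - 476) = 203/(-636) = 203*(-1/636) = -203/636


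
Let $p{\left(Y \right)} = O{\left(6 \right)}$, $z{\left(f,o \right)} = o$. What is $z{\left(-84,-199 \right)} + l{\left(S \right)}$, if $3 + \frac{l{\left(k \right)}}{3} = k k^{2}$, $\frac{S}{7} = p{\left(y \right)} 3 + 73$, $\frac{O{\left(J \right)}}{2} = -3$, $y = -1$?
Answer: $171199667$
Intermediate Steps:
$O{\left(J \right)} = -6$ ($O{\left(J \right)} = 2 \left(-3\right) = -6$)
$p{\left(Y \right)} = -6$
$S = 385$ ($S = 7 \left(\left(-6\right) 3 + 73\right) = 7 \left(-18 + 73\right) = 7 \cdot 55 = 385$)
$l{\left(k \right)} = -9 + 3 k^{3}$ ($l{\left(k \right)} = -9 + 3 k k^{2} = -9 + 3 k^{3}$)
$z{\left(-84,-199 \right)} + l{\left(S \right)} = -199 - \left(9 - 3 \cdot 385^{3}\right) = -199 + \left(-9 + 3 \cdot 57066625\right) = -199 + \left(-9 + 171199875\right) = -199 + 171199866 = 171199667$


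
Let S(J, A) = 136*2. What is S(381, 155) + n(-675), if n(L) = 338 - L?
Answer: 1285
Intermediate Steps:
S(J, A) = 272
S(381, 155) + n(-675) = 272 + (338 - 1*(-675)) = 272 + (338 + 675) = 272 + 1013 = 1285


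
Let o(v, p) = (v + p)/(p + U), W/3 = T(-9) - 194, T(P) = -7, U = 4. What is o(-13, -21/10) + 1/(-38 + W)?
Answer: -96810/12179 ≈ -7.9489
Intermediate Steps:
W = -603 (W = 3*(-7 - 194) = 3*(-201) = -603)
o(v, p) = (p + v)/(4 + p) (o(v, p) = (v + p)/(p + 4) = (p + v)/(4 + p))
o(-13, -21/10) + 1/(-38 + W) = (-21/10 - 13)/(4 - 21/10) + 1/(-38 - 603) = (-21*⅒ - 13)/(4 - 21*⅒) + 1/(-641) = (-21/10 - 13)/(4 - 21/10) - 1/641 = -151/10/(19/10) - 1/641 = (10/19)*(-151/10) - 1/641 = -151/19 - 1/641 = -96810/12179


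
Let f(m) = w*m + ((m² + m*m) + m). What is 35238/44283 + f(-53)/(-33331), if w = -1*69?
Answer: 255379984/491998891 ≈ 0.51907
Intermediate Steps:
w = -69
f(m) = -68*m + 2*m² (f(m) = -69*m + ((m² + m*m) + m) = -69*m + ((m² + m²) + m) = -69*m + (2*m² + m) = -69*m + (m + 2*m²) = -68*m + 2*m²)
35238/44283 + f(-53)/(-33331) = 35238/44283 + (2*(-53)*(-34 - 53))/(-33331) = 35238*(1/44283) + (2*(-53)*(-87))*(-1/33331) = 11746/14761 + 9222*(-1/33331) = 11746/14761 - 9222/33331 = 255379984/491998891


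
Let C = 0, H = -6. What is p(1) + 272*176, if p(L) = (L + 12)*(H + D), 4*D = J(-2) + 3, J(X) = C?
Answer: 191215/4 ≈ 47804.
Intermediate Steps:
J(X) = 0
D = ¾ (D = (0 + 3)/4 = (¼)*3 = ¾ ≈ 0.75000)
p(L) = -63 - 21*L/4 (p(L) = (L + 12)*(-6 + ¾) = (12 + L)*(-21/4) = -63 - 21*L/4)
p(1) + 272*176 = (-63 - 21/4*1) + 272*176 = (-63 - 21/4) + 47872 = -273/4 + 47872 = 191215/4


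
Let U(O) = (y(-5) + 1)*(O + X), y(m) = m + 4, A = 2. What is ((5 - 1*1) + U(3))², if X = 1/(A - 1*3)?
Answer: 16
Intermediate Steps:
y(m) = 4 + m
X = -1 (X = 1/(2 - 1*3) = 1/(2 - 3) = 1/(-1) = -1)
U(O) = 0 (U(O) = ((4 - 5) + 1)*(O - 1) = (-1 + 1)*(-1 + O) = 0*(-1 + O) = 0)
((5 - 1*1) + U(3))² = ((5 - 1*1) + 0)² = ((5 - 1) + 0)² = (4 + 0)² = 4² = 16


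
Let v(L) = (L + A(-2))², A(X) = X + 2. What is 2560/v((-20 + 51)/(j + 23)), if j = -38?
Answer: 576000/961 ≈ 599.38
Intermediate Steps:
A(X) = 2 + X
v(L) = L² (v(L) = (L + (2 - 2))² = (L + 0)² = L²)
2560/v((-20 + 51)/(j + 23)) = 2560/(((-20 + 51)/(-38 + 23))²) = 2560/((31/(-15))²) = 2560/((31*(-1/15))²) = 2560/((-31/15)²) = 2560/(961/225) = 2560*(225/961) = 576000/961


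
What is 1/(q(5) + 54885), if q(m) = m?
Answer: 1/54890 ≈ 1.8218e-5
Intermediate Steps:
1/(q(5) + 54885) = 1/(5 + 54885) = 1/54890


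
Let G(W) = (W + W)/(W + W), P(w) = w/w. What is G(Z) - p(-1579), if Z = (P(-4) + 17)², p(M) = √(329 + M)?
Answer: 1 - 25*I*√2 ≈ 1.0 - 35.355*I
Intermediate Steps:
P(w) = 1
Z = 324 (Z = (1 + 17)² = 18² = 324)
G(W) = 1 (G(W) = (2*W)/((2*W)) = (2*W)*(1/(2*W)) = 1)
G(Z) - p(-1579) = 1 - √(329 - 1579) = 1 - √(-1250) = 1 - 25*I*√2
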